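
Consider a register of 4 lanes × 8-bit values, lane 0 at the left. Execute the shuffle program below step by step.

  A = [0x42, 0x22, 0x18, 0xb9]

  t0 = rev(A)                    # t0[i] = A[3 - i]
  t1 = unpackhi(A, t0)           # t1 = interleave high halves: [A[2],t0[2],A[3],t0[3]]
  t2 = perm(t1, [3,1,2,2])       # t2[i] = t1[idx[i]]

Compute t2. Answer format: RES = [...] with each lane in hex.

RES = [ 0x42  0x22  0xb9  0xb9 ]

t0 = [0xb9, 0x18, 0x22, 0x42]
t1 = [0x18, 0x22, 0xb9, 0x42]
t2 = [0x42, 0x22, 0xb9, 0xb9]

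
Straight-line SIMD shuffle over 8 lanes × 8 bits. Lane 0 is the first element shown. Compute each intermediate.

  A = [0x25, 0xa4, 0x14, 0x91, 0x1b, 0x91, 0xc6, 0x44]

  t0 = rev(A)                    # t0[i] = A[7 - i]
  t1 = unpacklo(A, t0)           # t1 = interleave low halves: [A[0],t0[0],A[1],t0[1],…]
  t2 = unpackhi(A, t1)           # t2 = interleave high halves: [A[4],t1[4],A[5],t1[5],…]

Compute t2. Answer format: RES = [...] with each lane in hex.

RES = [ 0x1b  0x14  0x91  0x91  0xc6  0x91  0x44  0x1b ]

  t0: 44 c6 91 1b 91 14 a4 25
  t1: 25 44 a4 c6 14 91 91 1b
  t2: 1b 14 91 91 c6 91 44 1b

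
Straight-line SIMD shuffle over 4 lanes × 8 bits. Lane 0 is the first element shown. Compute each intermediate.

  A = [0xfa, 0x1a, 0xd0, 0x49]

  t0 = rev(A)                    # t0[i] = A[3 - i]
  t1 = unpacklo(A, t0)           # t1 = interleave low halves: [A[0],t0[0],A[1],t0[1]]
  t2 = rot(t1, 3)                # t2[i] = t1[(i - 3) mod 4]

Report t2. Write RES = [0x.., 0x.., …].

→ t0 |49|d0|1a|fa|
→ t1 |fa|49|1a|d0|
→ t2 |49|1a|d0|fa|

RES = [ 0x49  0x1a  0xd0  0xfa ]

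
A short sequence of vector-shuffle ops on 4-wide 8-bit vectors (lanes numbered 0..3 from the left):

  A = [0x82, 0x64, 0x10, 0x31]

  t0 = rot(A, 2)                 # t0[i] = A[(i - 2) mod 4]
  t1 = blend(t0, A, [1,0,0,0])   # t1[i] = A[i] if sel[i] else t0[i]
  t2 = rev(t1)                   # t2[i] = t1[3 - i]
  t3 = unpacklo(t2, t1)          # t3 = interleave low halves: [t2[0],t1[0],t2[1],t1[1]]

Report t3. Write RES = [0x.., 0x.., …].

RES = [ 0x64  0x82  0x82  0x31 ]

t0 = [0x10, 0x31, 0x82, 0x64]
t1 = [0x82, 0x31, 0x82, 0x64]
t2 = [0x64, 0x82, 0x31, 0x82]
t3 = [0x64, 0x82, 0x82, 0x31]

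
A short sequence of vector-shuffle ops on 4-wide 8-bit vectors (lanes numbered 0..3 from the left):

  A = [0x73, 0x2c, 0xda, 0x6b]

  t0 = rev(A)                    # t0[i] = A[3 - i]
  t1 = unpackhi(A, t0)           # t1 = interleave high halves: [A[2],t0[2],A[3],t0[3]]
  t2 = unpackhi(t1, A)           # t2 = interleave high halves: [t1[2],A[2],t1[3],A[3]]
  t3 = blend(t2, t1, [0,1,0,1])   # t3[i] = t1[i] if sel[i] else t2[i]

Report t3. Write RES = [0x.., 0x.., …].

RES = [ 0x6b  0x2c  0x73  0x73 ]

→ t0 |6b|da|2c|73|
→ t1 |da|2c|6b|73|
→ t2 |6b|da|73|6b|
→ t3 |6b|2c|73|73|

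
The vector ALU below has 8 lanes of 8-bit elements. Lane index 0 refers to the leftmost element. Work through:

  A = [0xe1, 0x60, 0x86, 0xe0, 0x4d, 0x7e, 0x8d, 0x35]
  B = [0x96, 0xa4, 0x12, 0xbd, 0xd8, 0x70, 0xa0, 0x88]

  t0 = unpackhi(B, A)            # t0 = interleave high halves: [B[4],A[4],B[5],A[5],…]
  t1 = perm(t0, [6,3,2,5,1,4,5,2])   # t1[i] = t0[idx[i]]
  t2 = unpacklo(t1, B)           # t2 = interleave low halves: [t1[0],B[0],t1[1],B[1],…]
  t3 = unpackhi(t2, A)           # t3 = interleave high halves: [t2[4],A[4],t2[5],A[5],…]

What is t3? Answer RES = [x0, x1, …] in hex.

RES = [0x70, 0x4d, 0x12, 0x7e, 0x8d, 0x8d, 0xbd, 0x35]

  t0: d8 4d 70 7e a0 8d 88 35
  t1: 88 7e 70 8d 4d a0 8d 70
  t2: 88 96 7e a4 70 12 8d bd
  t3: 70 4d 12 7e 8d 8d bd 35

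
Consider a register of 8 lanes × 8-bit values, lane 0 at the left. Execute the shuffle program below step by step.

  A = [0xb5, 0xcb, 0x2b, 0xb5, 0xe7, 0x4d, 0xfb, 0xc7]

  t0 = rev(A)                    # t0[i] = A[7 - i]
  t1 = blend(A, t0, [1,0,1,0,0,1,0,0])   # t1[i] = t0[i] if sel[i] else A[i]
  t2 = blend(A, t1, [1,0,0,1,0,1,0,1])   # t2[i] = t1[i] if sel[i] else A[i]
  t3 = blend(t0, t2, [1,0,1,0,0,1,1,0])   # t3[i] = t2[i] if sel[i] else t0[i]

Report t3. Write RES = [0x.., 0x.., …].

RES = [0xc7, 0xfb, 0x2b, 0xe7, 0xb5, 0x2b, 0xfb, 0xb5]

t0 = [0xc7, 0xfb, 0x4d, 0xe7, 0xb5, 0x2b, 0xcb, 0xb5]
t1 = [0xc7, 0xcb, 0x4d, 0xb5, 0xe7, 0x2b, 0xfb, 0xc7]
t2 = [0xc7, 0xcb, 0x2b, 0xb5, 0xe7, 0x2b, 0xfb, 0xc7]
t3 = [0xc7, 0xfb, 0x2b, 0xe7, 0xb5, 0x2b, 0xfb, 0xb5]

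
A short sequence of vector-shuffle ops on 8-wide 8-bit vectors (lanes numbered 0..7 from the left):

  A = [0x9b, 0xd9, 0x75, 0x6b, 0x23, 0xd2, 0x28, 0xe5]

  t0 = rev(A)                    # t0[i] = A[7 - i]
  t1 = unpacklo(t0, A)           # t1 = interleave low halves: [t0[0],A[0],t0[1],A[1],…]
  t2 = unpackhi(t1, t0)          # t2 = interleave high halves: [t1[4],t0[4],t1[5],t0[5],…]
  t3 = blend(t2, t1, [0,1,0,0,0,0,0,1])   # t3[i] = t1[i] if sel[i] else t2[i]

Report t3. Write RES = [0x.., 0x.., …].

  t0: e5 28 d2 23 6b 75 d9 9b
  t1: e5 9b 28 d9 d2 75 23 6b
  t2: d2 6b 75 75 23 d9 6b 9b
  t3: d2 9b 75 75 23 d9 6b 6b

RES = [0xd2, 0x9b, 0x75, 0x75, 0x23, 0xd9, 0x6b, 0x6b]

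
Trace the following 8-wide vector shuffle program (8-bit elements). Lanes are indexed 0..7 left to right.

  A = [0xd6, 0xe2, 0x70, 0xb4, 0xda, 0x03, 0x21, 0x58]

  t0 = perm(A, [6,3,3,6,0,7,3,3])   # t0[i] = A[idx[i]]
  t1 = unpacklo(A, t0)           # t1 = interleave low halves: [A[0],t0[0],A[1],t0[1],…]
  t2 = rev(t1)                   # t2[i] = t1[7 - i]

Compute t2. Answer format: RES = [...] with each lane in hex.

t0 = [0x21, 0xb4, 0xb4, 0x21, 0xd6, 0x58, 0xb4, 0xb4]
t1 = [0xd6, 0x21, 0xe2, 0xb4, 0x70, 0xb4, 0xb4, 0x21]
t2 = [0x21, 0xb4, 0xb4, 0x70, 0xb4, 0xe2, 0x21, 0xd6]

RES = [ 0x21  0xb4  0xb4  0x70  0xb4  0xe2  0x21  0xd6 ]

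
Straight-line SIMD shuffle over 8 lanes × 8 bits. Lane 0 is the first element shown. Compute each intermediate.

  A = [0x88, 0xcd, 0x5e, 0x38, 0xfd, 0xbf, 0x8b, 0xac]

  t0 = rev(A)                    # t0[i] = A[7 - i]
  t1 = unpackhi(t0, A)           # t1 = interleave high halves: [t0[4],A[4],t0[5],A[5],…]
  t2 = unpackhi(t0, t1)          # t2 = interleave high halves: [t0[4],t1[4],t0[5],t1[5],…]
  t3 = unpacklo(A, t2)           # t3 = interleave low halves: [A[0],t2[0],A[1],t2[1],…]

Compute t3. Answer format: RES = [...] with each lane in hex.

RES = [0x88, 0x38, 0xcd, 0xcd, 0x5e, 0x5e, 0x38, 0x8b]

→ t0 |ac|8b|bf|fd|38|5e|cd|88|
→ t1 |38|fd|5e|bf|cd|8b|88|ac|
→ t2 |38|cd|5e|8b|cd|88|88|ac|
→ t3 |88|38|cd|cd|5e|5e|38|8b|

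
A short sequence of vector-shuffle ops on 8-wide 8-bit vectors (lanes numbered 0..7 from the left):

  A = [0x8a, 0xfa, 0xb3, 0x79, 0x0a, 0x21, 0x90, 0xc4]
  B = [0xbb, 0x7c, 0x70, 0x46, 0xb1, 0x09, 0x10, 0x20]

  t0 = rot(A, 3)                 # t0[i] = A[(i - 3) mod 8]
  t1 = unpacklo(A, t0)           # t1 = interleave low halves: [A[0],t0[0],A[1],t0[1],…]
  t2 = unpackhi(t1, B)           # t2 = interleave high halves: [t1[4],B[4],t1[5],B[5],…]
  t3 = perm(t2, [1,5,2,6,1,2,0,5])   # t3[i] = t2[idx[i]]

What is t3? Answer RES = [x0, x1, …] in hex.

t0 = [0x21, 0x90, 0xc4, 0x8a, 0xfa, 0xb3, 0x79, 0x0a]
t1 = [0x8a, 0x21, 0xfa, 0x90, 0xb3, 0xc4, 0x79, 0x8a]
t2 = [0xb3, 0xb1, 0xc4, 0x09, 0x79, 0x10, 0x8a, 0x20]
t3 = [0xb1, 0x10, 0xc4, 0x8a, 0xb1, 0xc4, 0xb3, 0x10]

RES = [ 0xb1  0x10  0xc4  0x8a  0xb1  0xc4  0xb3  0x10 ]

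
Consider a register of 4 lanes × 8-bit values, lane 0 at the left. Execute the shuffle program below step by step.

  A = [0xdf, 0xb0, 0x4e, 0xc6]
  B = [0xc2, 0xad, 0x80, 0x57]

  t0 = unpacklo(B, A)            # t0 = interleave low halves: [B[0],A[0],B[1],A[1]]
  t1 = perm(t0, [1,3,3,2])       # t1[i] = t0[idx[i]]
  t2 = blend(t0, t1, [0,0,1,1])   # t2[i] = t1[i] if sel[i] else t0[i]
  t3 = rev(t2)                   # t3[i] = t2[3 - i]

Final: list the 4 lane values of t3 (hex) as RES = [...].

→ t0 |c2|df|ad|b0|
→ t1 |df|b0|b0|ad|
→ t2 |c2|df|b0|ad|
→ t3 |ad|b0|df|c2|

RES = [ 0xad  0xb0  0xdf  0xc2 ]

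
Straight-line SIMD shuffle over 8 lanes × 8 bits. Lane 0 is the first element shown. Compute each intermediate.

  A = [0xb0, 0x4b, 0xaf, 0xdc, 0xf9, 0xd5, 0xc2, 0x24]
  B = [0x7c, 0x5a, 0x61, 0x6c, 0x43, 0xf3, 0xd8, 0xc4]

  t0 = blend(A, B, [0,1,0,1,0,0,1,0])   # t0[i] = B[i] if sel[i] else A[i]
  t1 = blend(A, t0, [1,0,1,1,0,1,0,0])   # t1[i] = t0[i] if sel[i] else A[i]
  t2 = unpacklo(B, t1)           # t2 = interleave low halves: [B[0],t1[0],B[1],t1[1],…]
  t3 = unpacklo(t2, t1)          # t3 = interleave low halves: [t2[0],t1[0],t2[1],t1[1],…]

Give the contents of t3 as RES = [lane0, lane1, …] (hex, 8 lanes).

RES = [ 0x7c  0xb0  0xb0  0x4b  0x5a  0xaf  0x4b  0x6c ]

t0 = [0xb0, 0x5a, 0xaf, 0x6c, 0xf9, 0xd5, 0xd8, 0x24]
t1 = [0xb0, 0x4b, 0xaf, 0x6c, 0xf9, 0xd5, 0xc2, 0x24]
t2 = [0x7c, 0xb0, 0x5a, 0x4b, 0x61, 0xaf, 0x6c, 0x6c]
t3 = [0x7c, 0xb0, 0xb0, 0x4b, 0x5a, 0xaf, 0x4b, 0x6c]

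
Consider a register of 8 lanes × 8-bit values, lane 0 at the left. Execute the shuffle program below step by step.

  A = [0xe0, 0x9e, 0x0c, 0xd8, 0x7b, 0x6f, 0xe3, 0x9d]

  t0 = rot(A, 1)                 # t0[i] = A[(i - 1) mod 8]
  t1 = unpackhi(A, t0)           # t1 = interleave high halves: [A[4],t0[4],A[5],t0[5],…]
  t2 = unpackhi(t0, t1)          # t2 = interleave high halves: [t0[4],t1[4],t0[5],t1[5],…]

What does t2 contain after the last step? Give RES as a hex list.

t0 = [0x9d, 0xe0, 0x9e, 0x0c, 0xd8, 0x7b, 0x6f, 0xe3]
t1 = [0x7b, 0xd8, 0x6f, 0x7b, 0xe3, 0x6f, 0x9d, 0xe3]
t2 = [0xd8, 0xe3, 0x7b, 0x6f, 0x6f, 0x9d, 0xe3, 0xe3]

RES = [ 0xd8  0xe3  0x7b  0x6f  0x6f  0x9d  0xe3  0xe3 ]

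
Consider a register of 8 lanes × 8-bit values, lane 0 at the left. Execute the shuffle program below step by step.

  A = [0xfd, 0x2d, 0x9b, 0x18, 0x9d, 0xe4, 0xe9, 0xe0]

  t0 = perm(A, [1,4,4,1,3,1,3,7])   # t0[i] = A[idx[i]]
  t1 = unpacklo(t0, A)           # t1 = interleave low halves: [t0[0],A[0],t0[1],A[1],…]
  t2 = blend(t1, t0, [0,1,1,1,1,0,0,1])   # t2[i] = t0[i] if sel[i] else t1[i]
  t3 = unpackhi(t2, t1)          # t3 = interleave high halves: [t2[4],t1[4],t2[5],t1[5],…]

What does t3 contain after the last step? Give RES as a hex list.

RES = [0x18, 0x9d, 0x9b, 0x9b, 0x2d, 0x2d, 0xe0, 0x18]

→ t0 |2d|9d|9d|2d|18|2d|18|e0|
→ t1 |2d|fd|9d|2d|9d|9b|2d|18|
→ t2 |2d|9d|9d|2d|18|9b|2d|e0|
→ t3 |18|9d|9b|9b|2d|2d|e0|18|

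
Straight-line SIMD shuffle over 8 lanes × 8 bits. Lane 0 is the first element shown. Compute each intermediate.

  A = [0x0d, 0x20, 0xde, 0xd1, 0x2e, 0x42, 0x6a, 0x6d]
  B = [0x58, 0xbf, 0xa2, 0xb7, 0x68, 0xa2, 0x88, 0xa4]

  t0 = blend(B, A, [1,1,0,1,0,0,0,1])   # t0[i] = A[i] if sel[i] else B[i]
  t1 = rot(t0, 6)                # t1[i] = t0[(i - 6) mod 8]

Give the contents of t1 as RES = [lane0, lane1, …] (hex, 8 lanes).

  t0: 0d 20 a2 d1 68 a2 88 6d
  t1: a2 d1 68 a2 88 6d 0d 20

RES = [ 0xa2  0xd1  0x68  0xa2  0x88  0x6d  0x0d  0x20 ]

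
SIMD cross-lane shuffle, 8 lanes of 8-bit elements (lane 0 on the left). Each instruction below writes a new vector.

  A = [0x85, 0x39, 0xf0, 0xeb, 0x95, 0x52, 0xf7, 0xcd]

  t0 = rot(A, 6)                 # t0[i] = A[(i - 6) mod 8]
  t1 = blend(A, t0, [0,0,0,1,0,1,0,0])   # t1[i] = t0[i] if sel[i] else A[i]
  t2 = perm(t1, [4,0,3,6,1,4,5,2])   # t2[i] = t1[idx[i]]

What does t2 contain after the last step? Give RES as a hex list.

RES = [ 0x95  0x85  0x52  0xf7  0x39  0x95  0xcd  0xf0 ]

→ t0 |f0|eb|95|52|f7|cd|85|39|
→ t1 |85|39|f0|52|95|cd|f7|cd|
→ t2 |95|85|52|f7|39|95|cd|f0|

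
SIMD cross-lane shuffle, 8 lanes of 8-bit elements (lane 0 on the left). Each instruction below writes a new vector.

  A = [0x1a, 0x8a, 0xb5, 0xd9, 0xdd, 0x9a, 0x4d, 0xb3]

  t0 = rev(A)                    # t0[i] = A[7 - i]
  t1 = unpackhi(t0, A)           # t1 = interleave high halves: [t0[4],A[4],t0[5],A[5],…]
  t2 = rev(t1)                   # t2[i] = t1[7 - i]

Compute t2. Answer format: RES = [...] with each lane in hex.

  t0: b3 4d 9a dd d9 b5 8a 1a
  t1: d9 dd b5 9a 8a 4d 1a b3
  t2: b3 1a 4d 8a 9a b5 dd d9

RES = [ 0xb3  0x1a  0x4d  0x8a  0x9a  0xb5  0xdd  0xd9 ]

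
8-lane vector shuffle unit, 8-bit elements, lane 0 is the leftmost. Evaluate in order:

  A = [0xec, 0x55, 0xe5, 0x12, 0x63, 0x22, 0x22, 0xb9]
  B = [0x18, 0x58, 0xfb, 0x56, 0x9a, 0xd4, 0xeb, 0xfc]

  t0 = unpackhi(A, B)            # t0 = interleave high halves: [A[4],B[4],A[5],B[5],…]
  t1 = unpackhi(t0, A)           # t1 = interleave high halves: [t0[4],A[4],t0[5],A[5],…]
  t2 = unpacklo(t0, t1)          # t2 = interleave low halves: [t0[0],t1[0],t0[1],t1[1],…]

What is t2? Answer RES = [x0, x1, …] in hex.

RES = [ 0x63  0x22  0x9a  0x63  0x22  0xeb  0xd4  0x22 ]

t0 = [0x63, 0x9a, 0x22, 0xd4, 0x22, 0xeb, 0xb9, 0xfc]
t1 = [0x22, 0x63, 0xeb, 0x22, 0xb9, 0x22, 0xfc, 0xb9]
t2 = [0x63, 0x22, 0x9a, 0x63, 0x22, 0xeb, 0xd4, 0x22]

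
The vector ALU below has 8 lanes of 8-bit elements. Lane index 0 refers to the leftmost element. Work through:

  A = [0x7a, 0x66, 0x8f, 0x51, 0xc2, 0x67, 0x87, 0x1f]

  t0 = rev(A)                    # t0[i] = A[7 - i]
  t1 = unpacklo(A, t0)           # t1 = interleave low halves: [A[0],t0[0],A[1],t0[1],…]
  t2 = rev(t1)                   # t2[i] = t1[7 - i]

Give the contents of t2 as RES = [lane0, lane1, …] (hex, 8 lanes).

RES = [ 0xc2  0x51  0x67  0x8f  0x87  0x66  0x1f  0x7a ]

t0 = [0x1f, 0x87, 0x67, 0xc2, 0x51, 0x8f, 0x66, 0x7a]
t1 = [0x7a, 0x1f, 0x66, 0x87, 0x8f, 0x67, 0x51, 0xc2]
t2 = [0xc2, 0x51, 0x67, 0x8f, 0x87, 0x66, 0x1f, 0x7a]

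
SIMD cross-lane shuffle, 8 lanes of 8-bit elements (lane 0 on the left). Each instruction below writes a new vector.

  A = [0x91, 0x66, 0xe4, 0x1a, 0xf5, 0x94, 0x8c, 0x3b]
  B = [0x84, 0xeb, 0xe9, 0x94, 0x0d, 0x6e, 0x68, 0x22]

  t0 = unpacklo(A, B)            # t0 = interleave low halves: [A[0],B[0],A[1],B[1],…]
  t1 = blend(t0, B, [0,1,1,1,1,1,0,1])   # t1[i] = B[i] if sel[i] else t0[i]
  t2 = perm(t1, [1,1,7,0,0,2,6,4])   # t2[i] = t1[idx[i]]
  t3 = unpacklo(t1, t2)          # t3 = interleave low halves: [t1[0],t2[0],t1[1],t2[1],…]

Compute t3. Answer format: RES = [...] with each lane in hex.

RES = [ 0x91  0xeb  0xeb  0xeb  0xe9  0x22  0x94  0x91 ]

  t0: 91 84 66 eb e4 e9 1a 94
  t1: 91 eb e9 94 0d 6e 1a 22
  t2: eb eb 22 91 91 e9 1a 0d
  t3: 91 eb eb eb e9 22 94 91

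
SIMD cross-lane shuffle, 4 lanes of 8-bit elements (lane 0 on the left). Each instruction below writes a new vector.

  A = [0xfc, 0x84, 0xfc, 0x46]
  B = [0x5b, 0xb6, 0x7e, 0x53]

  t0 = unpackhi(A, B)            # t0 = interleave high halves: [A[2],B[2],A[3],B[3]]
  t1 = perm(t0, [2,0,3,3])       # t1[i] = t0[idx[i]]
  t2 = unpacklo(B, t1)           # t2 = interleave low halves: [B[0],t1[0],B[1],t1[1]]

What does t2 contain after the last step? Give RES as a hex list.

RES = [0x5b, 0x46, 0xb6, 0xfc]

  t0: fc 7e 46 53
  t1: 46 fc 53 53
  t2: 5b 46 b6 fc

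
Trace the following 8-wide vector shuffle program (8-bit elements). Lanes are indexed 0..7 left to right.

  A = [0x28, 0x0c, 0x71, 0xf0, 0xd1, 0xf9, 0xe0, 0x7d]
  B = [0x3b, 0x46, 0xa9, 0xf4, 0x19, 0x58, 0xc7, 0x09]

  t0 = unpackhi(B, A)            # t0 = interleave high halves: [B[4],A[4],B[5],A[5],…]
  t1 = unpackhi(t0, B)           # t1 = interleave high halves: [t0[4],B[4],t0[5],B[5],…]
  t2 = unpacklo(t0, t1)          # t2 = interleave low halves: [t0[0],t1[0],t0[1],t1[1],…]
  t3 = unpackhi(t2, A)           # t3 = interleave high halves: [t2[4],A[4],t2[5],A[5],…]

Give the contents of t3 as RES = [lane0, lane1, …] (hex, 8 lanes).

→ t0 |19|d1|58|f9|c7|e0|09|7d|
→ t1 |c7|19|e0|58|09|c7|7d|09|
→ t2 |19|c7|d1|19|58|e0|f9|58|
→ t3 |58|d1|e0|f9|f9|e0|58|7d|

RES = [ 0x58  0xd1  0xe0  0xf9  0xf9  0xe0  0x58  0x7d ]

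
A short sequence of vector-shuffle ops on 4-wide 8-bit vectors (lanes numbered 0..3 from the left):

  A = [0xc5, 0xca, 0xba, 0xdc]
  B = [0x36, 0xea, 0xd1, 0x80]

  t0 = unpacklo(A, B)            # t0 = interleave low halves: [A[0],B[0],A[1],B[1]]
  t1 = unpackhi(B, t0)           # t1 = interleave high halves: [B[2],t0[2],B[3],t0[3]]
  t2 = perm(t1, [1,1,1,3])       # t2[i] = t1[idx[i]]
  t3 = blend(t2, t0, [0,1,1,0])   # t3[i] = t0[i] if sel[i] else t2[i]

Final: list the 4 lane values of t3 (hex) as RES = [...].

→ t0 |c5|36|ca|ea|
→ t1 |d1|ca|80|ea|
→ t2 |ca|ca|ca|ea|
→ t3 |ca|36|ca|ea|

RES = [0xca, 0x36, 0xca, 0xea]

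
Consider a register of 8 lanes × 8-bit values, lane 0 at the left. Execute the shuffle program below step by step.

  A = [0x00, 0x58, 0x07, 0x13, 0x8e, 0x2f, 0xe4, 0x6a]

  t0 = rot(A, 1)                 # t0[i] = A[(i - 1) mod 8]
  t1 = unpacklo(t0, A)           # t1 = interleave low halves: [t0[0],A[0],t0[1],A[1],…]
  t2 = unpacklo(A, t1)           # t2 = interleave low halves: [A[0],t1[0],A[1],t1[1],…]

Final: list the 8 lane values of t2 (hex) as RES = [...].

→ t0 |6a|00|58|07|13|8e|2f|e4|
→ t1 |6a|00|00|58|58|07|07|13|
→ t2 |00|6a|58|00|07|00|13|58|

RES = [ 0x00  0x6a  0x58  0x00  0x07  0x00  0x13  0x58 ]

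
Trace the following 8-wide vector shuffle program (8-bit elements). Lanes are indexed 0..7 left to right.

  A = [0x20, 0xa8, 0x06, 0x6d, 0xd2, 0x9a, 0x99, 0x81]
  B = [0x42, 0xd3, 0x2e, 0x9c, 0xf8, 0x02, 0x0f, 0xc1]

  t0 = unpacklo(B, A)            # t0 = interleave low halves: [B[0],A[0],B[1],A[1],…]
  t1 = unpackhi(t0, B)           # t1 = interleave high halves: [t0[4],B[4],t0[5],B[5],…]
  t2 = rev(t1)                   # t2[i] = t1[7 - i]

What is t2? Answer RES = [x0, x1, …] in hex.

→ t0 |42|20|d3|a8|2e|06|9c|6d|
→ t1 |2e|f8|06|02|9c|0f|6d|c1|
→ t2 |c1|6d|0f|9c|02|06|f8|2e|

RES = [ 0xc1  0x6d  0x0f  0x9c  0x02  0x06  0xf8  0x2e ]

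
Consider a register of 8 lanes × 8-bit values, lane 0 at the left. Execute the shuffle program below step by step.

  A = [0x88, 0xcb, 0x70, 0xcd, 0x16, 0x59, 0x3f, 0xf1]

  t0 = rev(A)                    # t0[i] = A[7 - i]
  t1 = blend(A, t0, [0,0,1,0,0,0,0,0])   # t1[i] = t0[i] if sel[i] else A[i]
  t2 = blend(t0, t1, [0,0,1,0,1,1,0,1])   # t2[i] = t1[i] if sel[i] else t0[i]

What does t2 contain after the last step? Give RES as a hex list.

RES = [0xf1, 0x3f, 0x59, 0x16, 0x16, 0x59, 0xcb, 0xf1]

t0 = [0xf1, 0x3f, 0x59, 0x16, 0xcd, 0x70, 0xcb, 0x88]
t1 = [0x88, 0xcb, 0x59, 0xcd, 0x16, 0x59, 0x3f, 0xf1]
t2 = [0xf1, 0x3f, 0x59, 0x16, 0x16, 0x59, 0xcb, 0xf1]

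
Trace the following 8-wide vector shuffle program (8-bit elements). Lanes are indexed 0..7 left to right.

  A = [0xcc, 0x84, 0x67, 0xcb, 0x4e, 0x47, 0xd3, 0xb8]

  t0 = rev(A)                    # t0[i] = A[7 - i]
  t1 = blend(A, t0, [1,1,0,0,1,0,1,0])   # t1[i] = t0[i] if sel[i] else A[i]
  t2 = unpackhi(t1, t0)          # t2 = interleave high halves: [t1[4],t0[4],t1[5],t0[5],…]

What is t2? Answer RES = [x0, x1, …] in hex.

RES = [0xcb, 0xcb, 0x47, 0x67, 0x84, 0x84, 0xb8, 0xcc]

t0 = [0xb8, 0xd3, 0x47, 0x4e, 0xcb, 0x67, 0x84, 0xcc]
t1 = [0xb8, 0xd3, 0x67, 0xcb, 0xcb, 0x47, 0x84, 0xb8]
t2 = [0xcb, 0xcb, 0x47, 0x67, 0x84, 0x84, 0xb8, 0xcc]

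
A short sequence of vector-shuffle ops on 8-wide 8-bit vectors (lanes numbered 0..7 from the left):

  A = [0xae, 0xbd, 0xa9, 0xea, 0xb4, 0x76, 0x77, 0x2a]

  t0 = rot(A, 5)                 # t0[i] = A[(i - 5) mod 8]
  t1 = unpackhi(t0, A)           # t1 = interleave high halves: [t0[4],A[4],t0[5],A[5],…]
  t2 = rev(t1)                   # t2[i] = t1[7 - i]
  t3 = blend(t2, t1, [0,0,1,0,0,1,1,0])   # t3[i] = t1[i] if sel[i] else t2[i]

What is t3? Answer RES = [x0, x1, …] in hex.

RES = [0x2a, 0xa9, 0xae, 0xbd, 0x76, 0x77, 0xa9, 0x2a]

→ t0 |ea|b4|76|77|2a|ae|bd|a9|
→ t1 |2a|b4|ae|76|bd|77|a9|2a|
→ t2 |2a|a9|77|bd|76|ae|b4|2a|
→ t3 |2a|a9|ae|bd|76|77|a9|2a|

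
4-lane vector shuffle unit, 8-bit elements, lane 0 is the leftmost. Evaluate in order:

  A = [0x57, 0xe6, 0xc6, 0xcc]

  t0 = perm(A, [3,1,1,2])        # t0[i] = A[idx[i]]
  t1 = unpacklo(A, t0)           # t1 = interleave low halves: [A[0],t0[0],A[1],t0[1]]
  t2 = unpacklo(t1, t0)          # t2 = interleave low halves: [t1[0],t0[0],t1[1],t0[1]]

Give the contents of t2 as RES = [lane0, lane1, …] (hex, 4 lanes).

RES = [0x57, 0xcc, 0xcc, 0xe6]

  t0: cc e6 e6 c6
  t1: 57 cc e6 e6
  t2: 57 cc cc e6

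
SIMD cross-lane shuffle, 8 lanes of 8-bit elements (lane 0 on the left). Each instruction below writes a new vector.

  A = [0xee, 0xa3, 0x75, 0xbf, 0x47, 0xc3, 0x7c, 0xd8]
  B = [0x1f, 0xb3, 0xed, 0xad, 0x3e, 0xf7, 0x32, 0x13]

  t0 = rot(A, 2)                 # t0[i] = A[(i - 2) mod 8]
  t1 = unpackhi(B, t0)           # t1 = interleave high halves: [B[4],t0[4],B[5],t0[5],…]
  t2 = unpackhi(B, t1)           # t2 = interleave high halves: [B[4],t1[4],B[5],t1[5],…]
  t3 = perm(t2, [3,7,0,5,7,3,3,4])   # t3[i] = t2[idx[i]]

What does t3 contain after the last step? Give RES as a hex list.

RES = [ 0x47  0xc3  0x3e  0x13  0xc3  0x47  0x47  0x32 ]

  t0: 7c d8 ee a3 75 bf 47 c3
  t1: 3e 75 f7 bf 32 47 13 c3
  t2: 3e 32 f7 47 32 13 13 c3
  t3: 47 c3 3e 13 c3 47 47 32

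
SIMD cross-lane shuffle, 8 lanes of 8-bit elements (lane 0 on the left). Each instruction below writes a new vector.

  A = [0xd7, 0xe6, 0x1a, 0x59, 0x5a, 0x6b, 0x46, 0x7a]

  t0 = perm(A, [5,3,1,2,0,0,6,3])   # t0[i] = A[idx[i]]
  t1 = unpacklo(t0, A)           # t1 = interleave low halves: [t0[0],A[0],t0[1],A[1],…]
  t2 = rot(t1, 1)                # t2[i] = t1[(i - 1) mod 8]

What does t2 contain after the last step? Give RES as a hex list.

  t0: 6b 59 e6 1a d7 d7 46 59
  t1: 6b d7 59 e6 e6 1a 1a 59
  t2: 59 6b d7 59 e6 e6 1a 1a

RES = [0x59, 0x6b, 0xd7, 0x59, 0xe6, 0xe6, 0x1a, 0x1a]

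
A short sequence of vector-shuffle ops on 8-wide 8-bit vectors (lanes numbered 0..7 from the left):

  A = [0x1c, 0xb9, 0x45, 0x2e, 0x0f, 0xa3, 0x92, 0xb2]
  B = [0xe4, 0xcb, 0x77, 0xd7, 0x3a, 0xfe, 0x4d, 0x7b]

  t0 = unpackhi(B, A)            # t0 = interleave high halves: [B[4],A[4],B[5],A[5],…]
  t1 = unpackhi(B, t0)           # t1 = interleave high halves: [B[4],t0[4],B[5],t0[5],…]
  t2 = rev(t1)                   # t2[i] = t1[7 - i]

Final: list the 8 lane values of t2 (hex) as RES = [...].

RES = [0xb2, 0x7b, 0x7b, 0x4d, 0x92, 0xfe, 0x4d, 0x3a]

t0 = [0x3a, 0x0f, 0xfe, 0xa3, 0x4d, 0x92, 0x7b, 0xb2]
t1 = [0x3a, 0x4d, 0xfe, 0x92, 0x4d, 0x7b, 0x7b, 0xb2]
t2 = [0xb2, 0x7b, 0x7b, 0x4d, 0x92, 0xfe, 0x4d, 0x3a]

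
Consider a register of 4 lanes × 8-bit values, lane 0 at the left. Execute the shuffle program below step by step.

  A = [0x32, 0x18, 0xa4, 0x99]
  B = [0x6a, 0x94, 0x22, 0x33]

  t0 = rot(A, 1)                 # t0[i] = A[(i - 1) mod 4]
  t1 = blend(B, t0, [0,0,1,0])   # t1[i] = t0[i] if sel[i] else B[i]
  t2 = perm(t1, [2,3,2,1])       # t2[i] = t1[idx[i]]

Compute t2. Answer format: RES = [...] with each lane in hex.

RES = [ 0x18  0x33  0x18  0x94 ]

t0 = [0x99, 0x32, 0x18, 0xa4]
t1 = [0x6a, 0x94, 0x18, 0x33]
t2 = [0x18, 0x33, 0x18, 0x94]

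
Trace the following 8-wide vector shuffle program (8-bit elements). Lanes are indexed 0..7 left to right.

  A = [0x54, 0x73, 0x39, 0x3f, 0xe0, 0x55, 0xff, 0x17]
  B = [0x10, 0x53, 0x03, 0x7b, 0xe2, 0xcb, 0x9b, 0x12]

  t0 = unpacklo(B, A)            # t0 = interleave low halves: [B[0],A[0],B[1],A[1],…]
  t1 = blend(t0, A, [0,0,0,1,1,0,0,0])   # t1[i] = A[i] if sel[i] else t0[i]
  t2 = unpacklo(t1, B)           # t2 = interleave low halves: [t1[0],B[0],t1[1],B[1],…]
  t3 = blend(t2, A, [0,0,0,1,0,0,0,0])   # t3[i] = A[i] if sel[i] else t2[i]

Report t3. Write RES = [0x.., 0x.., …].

t0 = [0x10, 0x54, 0x53, 0x73, 0x03, 0x39, 0x7b, 0x3f]
t1 = [0x10, 0x54, 0x53, 0x3f, 0xe0, 0x39, 0x7b, 0x3f]
t2 = [0x10, 0x10, 0x54, 0x53, 0x53, 0x03, 0x3f, 0x7b]
t3 = [0x10, 0x10, 0x54, 0x3f, 0x53, 0x03, 0x3f, 0x7b]

RES = [ 0x10  0x10  0x54  0x3f  0x53  0x03  0x3f  0x7b ]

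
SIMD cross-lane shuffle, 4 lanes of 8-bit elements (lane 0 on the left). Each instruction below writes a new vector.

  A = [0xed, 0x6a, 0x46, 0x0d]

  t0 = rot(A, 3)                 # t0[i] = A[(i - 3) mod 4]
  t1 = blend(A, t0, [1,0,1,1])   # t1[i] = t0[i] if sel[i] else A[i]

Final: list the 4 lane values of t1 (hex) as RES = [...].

RES = [0x6a, 0x6a, 0x0d, 0xed]

→ t0 |6a|46|0d|ed|
→ t1 |6a|6a|0d|ed|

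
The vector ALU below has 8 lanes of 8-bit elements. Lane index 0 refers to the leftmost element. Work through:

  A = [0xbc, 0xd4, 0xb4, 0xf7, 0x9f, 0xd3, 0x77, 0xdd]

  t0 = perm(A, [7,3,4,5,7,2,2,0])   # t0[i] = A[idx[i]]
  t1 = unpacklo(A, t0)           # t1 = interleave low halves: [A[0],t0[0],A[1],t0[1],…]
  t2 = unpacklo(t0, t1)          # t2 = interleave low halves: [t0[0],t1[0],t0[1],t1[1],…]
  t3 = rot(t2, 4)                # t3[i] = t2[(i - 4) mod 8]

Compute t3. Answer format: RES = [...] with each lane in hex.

  t0: dd f7 9f d3 dd b4 b4 bc
  t1: bc dd d4 f7 b4 9f f7 d3
  t2: dd bc f7 dd 9f d4 d3 f7
  t3: 9f d4 d3 f7 dd bc f7 dd

RES = [ 0x9f  0xd4  0xd3  0xf7  0xdd  0xbc  0xf7  0xdd ]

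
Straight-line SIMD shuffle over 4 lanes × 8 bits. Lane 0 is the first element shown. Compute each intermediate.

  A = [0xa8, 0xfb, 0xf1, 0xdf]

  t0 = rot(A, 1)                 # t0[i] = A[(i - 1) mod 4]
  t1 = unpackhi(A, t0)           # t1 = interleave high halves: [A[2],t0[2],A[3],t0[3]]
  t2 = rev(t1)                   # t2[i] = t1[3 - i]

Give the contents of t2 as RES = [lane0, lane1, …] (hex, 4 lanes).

→ t0 |df|a8|fb|f1|
→ t1 |f1|fb|df|f1|
→ t2 |f1|df|fb|f1|

RES = [0xf1, 0xdf, 0xfb, 0xf1]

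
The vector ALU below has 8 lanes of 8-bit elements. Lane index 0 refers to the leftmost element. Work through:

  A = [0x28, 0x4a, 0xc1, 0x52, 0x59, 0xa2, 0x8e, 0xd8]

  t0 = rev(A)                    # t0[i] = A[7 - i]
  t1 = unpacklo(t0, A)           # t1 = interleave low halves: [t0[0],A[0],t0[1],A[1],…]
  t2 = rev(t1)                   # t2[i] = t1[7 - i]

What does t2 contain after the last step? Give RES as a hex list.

RES = [ 0x52  0x59  0xc1  0xa2  0x4a  0x8e  0x28  0xd8 ]

  t0: d8 8e a2 59 52 c1 4a 28
  t1: d8 28 8e 4a a2 c1 59 52
  t2: 52 59 c1 a2 4a 8e 28 d8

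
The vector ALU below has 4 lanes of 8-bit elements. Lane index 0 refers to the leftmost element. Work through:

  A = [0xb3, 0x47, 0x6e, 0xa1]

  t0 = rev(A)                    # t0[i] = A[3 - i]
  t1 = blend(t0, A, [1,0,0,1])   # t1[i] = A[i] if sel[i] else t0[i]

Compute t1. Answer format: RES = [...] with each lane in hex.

t0 = [0xa1, 0x6e, 0x47, 0xb3]
t1 = [0xb3, 0x6e, 0x47, 0xa1]

RES = [0xb3, 0x6e, 0x47, 0xa1]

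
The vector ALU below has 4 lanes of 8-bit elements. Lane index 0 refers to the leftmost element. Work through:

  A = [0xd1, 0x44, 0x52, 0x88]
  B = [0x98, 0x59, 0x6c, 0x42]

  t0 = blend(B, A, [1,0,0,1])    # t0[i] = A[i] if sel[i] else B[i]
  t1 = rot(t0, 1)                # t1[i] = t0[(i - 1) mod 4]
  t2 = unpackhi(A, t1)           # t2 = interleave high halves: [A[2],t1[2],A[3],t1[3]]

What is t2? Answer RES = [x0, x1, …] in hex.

RES = [0x52, 0x59, 0x88, 0x6c]

→ t0 |d1|59|6c|88|
→ t1 |88|d1|59|6c|
→ t2 |52|59|88|6c|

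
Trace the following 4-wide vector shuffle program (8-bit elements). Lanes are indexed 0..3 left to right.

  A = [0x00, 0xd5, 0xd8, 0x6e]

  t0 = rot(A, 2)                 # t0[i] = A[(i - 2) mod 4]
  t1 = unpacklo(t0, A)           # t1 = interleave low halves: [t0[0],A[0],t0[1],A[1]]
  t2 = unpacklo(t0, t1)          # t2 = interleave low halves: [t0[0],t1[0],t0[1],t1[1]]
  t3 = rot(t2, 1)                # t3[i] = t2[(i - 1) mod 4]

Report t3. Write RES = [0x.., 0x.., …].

  t0: d8 6e 00 d5
  t1: d8 00 6e d5
  t2: d8 d8 6e 00
  t3: 00 d8 d8 6e

RES = [0x00, 0xd8, 0xd8, 0x6e]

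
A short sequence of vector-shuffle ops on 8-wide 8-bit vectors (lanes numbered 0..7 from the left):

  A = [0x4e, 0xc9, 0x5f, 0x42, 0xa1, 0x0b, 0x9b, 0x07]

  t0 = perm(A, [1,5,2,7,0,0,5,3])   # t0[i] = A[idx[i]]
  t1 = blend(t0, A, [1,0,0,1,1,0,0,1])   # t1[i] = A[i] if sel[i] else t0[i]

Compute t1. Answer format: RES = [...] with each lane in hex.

  t0: c9 0b 5f 07 4e 4e 0b 42
  t1: 4e 0b 5f 42 a1 4e 0b 07

RES = [ 0x4e  0x0b  0x5f  0x42  0xa1  0x4e  0x0b  0x07 ]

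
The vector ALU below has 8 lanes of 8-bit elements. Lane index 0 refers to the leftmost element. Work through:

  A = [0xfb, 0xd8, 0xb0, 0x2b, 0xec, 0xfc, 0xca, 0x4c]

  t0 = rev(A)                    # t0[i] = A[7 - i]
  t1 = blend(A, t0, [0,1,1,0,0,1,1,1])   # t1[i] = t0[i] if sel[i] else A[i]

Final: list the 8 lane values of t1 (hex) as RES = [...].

RES = [0xfb, 0xca, 0xfc, 0x2b, 0xec, 0xb0, 0xd8, 0xfb]

→ t0 |4c|ca|fc|ec|2b|b0|d8|fb|
→ t1 |fb|ca|fc|2b|ec|b0|d8|fb|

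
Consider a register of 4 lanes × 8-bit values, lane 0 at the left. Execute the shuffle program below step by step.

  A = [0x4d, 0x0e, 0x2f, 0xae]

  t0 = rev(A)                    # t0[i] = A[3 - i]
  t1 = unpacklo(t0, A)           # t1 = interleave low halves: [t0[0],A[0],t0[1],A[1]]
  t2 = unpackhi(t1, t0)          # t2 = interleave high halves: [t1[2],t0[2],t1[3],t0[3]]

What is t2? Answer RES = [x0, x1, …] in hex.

RES = [ 0x2f  0x0e  0x0e  0x4d ]

t0 = [0xae, 0x2f, 0x0e, 0x4d]
t1 = [0xae, 0x4d, 0x2f, 0x0e]
t2 = [0x2f, 0x0e, 0x0e, 0x4d]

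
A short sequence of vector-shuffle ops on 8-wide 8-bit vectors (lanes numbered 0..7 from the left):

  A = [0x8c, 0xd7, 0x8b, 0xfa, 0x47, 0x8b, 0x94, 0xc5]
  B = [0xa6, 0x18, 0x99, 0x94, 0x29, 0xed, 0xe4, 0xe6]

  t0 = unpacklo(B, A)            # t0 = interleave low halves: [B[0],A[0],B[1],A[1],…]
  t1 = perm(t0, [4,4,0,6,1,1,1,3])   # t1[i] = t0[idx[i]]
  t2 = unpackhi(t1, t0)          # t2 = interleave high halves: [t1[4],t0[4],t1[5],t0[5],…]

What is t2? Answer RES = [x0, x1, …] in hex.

RES = [0x8c, 0x99, 0x8c, 0x8b, 0x8c, 0x94, 0xd7, 0xfa]

  t0: a6 8c 18 d7 99 8b 94 fa
  t1: 99 99 a6 94 8c 8c 8c d7
  t2: 8c 99 8c 8b 8c 94 d7 fa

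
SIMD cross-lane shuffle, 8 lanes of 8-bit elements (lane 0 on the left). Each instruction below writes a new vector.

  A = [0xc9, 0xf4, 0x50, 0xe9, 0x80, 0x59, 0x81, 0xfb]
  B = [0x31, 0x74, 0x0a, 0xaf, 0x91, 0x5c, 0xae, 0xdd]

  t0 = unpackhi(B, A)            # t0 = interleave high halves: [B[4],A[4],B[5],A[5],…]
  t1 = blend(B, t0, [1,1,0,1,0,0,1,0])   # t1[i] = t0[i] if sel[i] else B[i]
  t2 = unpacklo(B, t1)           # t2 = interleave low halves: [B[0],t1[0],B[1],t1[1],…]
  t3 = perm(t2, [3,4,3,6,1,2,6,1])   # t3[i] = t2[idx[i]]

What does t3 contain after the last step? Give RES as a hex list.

RES = [0x80, 0x0a, 0x80, 0xaf, 0x91, 0x74, 0xaf, 0x91]

  t0: 91 80 5c 59 ae 81 dd fb
  t1: 91 80 0a 59 91 5c dd dd
  t2: 31 91 74 80 0a 0a af 59
  t3: 80 0a 80 af 91 74 af 91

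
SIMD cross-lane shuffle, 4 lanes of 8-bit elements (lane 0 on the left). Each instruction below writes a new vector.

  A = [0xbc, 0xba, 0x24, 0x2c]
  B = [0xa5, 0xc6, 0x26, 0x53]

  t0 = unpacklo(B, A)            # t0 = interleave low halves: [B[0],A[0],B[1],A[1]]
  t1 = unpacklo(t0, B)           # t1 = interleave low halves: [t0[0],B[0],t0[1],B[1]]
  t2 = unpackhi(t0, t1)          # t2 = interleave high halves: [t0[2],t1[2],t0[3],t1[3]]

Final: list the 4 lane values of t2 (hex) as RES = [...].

RES = [ 0xc6  0xbc  0xba  0xc6 ]

→ t0 |a5|bc|c6|ba|
→ t1 |a5|a5|bc|c6|
→ t2 |c6|bc|ba|c6|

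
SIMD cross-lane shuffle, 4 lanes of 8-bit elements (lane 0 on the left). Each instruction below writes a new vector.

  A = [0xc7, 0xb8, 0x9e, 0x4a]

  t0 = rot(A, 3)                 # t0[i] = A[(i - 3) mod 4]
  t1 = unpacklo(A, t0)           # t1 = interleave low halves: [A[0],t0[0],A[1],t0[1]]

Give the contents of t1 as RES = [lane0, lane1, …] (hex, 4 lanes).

RES = [ 0xc7  0xb8  0xb8  0x9e ]

  t0: b8 9e 4a c7
  t1: c7 b8 b8 9e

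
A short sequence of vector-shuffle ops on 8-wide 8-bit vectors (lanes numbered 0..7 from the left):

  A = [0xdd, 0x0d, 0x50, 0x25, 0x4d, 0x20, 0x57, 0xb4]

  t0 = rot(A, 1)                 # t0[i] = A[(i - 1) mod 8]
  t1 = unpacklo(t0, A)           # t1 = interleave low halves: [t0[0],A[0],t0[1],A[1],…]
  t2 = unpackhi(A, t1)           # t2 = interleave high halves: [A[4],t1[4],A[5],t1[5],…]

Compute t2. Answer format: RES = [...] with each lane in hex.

RES = [ 0x4d  0x0d  0x20  0x50  0x57  0x50  0xb4  0x25 ]

  t0: b4 dd 0d 50 25 4d 20 57
  t1: b4 dd dd 0d 0d 50 50 25
  t2: 4d 0d 20 50 57 50 b4 25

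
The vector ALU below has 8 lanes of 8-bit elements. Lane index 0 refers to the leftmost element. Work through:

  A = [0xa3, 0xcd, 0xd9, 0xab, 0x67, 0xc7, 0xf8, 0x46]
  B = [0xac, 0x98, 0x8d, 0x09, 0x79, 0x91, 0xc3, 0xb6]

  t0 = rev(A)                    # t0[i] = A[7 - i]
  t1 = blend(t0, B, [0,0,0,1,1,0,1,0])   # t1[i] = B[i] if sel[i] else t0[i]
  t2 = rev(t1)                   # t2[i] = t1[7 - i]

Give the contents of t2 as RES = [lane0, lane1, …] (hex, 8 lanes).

RES = [ 0xa3  0xc3  0xd9  0x79  0x09  0xc7  0xf8  0x46 ]

  t0: 46 f8 c7 67 ab d9 cd a3
  t1: 46 f8 c7 09 79 d9 c3 a3
  t2: a3 c3 d9 79 09 c7 f8 46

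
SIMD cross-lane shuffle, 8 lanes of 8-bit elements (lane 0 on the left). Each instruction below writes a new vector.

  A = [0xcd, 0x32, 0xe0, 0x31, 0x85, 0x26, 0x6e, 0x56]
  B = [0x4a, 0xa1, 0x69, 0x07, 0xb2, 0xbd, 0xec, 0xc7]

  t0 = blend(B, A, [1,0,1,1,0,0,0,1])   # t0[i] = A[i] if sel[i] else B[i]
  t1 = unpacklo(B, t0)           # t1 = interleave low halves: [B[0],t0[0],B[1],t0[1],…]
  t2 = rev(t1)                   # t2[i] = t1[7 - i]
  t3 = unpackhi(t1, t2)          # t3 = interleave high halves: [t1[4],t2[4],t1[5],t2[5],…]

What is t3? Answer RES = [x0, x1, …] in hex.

RES = [ 0x69  0xa1  0xe0  0xa1  0x07  0xcd  0x31  0x4a ]

  t0: cd a1 e0 31 b2 bd ec 56
  t1: 4a cd a1 a1 69 e0 07 31
  t2: 31 07 e0 69 a1 a1 cd 4a
  t3: 69 a1 e0 a1 07 cd 31 4a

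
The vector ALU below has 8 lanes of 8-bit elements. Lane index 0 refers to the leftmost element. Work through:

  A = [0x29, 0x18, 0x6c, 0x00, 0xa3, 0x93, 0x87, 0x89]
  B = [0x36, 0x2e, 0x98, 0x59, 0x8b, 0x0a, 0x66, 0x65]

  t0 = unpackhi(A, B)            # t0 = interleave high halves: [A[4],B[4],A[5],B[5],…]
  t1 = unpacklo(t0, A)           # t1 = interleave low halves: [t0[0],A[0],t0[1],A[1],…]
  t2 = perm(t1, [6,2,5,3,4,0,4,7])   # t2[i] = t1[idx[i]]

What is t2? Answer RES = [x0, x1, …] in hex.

t0 = [0xa3, 0x8b, 0x93, 0x0a, 0x87, 0x66, 0x89, 0x65]
t1 = [0xa3, 0x29, 0x8b, 0x18, 0x93, 0x6c, 0x0a, 0x00]
t2 = [0x0a, 0x8b, 0x6c, 0x18, 0x93, 0xa3, 0x93, 0x00]

RES = [ 0x0a  0x8b  0x6c  0x18  0x93  0xa3  0x93  0x00 ]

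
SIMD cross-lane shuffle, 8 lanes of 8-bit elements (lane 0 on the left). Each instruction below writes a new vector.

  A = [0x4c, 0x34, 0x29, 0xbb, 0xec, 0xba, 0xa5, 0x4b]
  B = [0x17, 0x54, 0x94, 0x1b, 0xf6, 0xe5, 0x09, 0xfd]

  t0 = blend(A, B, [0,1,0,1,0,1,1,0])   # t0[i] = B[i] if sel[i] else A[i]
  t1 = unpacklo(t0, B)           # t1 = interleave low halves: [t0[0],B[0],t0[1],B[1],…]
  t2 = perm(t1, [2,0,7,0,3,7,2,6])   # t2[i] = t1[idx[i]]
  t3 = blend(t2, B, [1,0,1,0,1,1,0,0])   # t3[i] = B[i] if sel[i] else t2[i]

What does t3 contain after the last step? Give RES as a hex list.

RES = [0x17, 0x4c, 0x94, 0x4c, 0xf6, 0xe5, 0x54, 0x1b]

t0 = [0x4c, 0x54, 0x29, 0x1b, 0xec, 0xe5, 0x09, 0x4b]
t1 = [0x4c, 0x17, 0x54, 0x54, 0x29, 0x94, 0x1b, 0x1b]
t2 = [0x54, 0x4c, 0x1b, 0x4c, 0x54, 0x1b, 0x54, 0x1b]
t3 = [0x17, 0x4c, 0x94, 0x4c, 0xf6, 0xe5, 0x54, 0x1b]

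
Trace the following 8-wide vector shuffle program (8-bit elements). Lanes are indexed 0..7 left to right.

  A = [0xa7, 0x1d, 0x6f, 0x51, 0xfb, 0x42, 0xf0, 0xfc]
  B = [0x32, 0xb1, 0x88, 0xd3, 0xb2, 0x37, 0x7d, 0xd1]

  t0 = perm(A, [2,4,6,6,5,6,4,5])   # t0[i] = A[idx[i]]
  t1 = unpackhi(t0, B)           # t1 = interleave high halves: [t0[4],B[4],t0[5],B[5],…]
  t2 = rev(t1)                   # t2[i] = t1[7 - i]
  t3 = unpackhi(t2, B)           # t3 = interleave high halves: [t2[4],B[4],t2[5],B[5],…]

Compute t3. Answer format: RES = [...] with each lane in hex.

RES = [ 0x37  0xb2  0xf0  0x37  0xb2  0x7d  0x42  0xd1 ]

t0 = [0x6f, 0xfb, 0xf0, 0xf0, 0x42, 0xf0, 0xfb, 0x42]
t1 = [0x42, 0xb2, 0xf0, 0x37, 0xfb, 0x7d, 0x42, 0xd1]
t2 = [0xd1, 0x42, 0x7d, 0xfb, 0x37, 0xf0, 0xb2, 0x42]
t3 = [0x37, 0xb2, 0xf0, 0x37, 0xb2, 0x7d, 0x42, 0xd1]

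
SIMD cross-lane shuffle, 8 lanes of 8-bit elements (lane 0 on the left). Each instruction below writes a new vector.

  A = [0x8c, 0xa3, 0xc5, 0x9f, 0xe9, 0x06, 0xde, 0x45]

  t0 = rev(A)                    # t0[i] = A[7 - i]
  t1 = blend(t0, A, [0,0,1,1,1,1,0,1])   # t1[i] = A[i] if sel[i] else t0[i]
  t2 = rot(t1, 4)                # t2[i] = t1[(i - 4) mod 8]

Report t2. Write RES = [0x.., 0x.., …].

RES = [0xe9, 0x06, 0xa3, 0x45, 0x45, 0xde, 0xc5, 0x9f]

  t0: 45 de 06 e9 9f c5 a3 8c
  t1: 45 de c5 9f e9 06 a3 45
  t2: e9 06 a3 45 45 de c5 9f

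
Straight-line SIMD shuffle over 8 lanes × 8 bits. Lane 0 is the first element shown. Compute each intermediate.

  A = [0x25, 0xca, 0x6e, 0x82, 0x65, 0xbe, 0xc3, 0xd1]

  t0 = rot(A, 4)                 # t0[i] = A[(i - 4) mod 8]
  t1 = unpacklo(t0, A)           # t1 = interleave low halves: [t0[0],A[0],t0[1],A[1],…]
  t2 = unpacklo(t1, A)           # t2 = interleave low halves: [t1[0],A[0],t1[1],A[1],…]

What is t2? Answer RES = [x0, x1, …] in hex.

RES = [0x65, 0x25, 0x25, 0xca, 0xbe, 0x6e, 0xca, 0x82]

t0 = [0x65, 0xbe, 0xc3, 0xd1, 0x25, 0xca, 0x6e, 0x82]
t1 = [0x65, 0x25, 0xbe, 0xca, 0xc3, 0x6e, 0xd1, 0x82]
t2 = [0x65, 0x25, 0x25, 0xca, 0xbe, 0x6e, 0xca, 0x82]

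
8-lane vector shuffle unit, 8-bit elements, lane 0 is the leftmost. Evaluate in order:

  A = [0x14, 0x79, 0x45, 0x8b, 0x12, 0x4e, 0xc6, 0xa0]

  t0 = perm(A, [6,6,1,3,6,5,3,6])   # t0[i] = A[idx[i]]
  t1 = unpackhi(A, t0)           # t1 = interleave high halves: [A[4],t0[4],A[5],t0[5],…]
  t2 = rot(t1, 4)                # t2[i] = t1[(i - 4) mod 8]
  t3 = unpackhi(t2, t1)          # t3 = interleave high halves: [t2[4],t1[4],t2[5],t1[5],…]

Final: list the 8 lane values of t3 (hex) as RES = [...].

RES = [0x12, 0xc6, 0xc6, 0x8b, 0x4e, 0xa0, 0x4e, 0xc6]

  t0: c6 c6 79 8b c6 4e 8b c6
  t1: 12 c6 4e 4e c6 8b a0 c6
  t2: c6 8b a0 c6 12 c6 4e 4e
  t3: 12 c6 c6 8b 4e a0 4e c6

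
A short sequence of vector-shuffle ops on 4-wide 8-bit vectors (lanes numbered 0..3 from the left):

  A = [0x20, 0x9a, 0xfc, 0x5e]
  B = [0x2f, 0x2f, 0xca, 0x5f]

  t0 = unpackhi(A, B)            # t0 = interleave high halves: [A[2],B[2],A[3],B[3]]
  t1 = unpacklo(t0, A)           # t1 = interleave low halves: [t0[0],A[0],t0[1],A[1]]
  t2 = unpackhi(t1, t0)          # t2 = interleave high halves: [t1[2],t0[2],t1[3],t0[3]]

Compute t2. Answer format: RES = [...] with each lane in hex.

RES = [0xca, 0x5e, 0x9a, 0x5f]

  t0: fc ca 5e 5f
  t1: fc 20 ca 9a
  t2: ca 5e 9a 5f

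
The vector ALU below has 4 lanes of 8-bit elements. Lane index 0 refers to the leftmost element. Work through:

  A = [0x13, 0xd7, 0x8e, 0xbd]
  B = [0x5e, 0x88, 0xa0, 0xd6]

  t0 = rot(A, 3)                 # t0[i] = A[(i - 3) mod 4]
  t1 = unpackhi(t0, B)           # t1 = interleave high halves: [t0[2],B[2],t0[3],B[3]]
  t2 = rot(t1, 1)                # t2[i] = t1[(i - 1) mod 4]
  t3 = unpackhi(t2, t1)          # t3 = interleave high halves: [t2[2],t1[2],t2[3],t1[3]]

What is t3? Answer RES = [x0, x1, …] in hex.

→ t0 |d7|8e|bd|13|
→ t1 |bd|a0|13|d6|
→ t2 |d6|bd|a0|13|
→ t3 |a0|13|13|d6|

RES = [ 0xa0  0x13  0x13  0xd6 ]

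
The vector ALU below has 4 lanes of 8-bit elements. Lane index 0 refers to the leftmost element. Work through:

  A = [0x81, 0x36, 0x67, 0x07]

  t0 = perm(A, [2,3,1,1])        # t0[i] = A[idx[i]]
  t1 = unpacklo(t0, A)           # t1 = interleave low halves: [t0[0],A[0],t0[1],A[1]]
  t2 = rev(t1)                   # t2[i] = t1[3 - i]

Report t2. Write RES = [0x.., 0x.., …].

  t0: 67 07 36 36
  t1: 67 81 07 36
  t2: 36 07 81 67

RES = [0x36, 0x07, 0x81, 0x67]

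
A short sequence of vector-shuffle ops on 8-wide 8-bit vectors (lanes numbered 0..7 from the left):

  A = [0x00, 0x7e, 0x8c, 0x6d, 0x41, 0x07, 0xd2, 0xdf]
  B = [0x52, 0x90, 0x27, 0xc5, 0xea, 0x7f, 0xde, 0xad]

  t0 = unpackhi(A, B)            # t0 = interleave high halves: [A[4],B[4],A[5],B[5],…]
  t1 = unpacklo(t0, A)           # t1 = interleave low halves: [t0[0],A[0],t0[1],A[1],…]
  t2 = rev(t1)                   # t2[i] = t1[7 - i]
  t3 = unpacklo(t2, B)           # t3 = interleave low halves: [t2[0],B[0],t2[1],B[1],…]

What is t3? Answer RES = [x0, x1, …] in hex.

t0 = [0x41, 0xea, 0x07, 0x7f, 0xd2, 0xde, 0xdf, 0xad]
t1 = [0x41, 0x00, 0xea, 0x7e, 0x07, 0x8c, 0x7f, 0x6d]
t2 = [0x6d, 0x7f, 0x8c, 0x07, 0x7e, 0xea, 0x00, 0x41]
t3 = [0x6d, 0x52, 0x7f, 0x90, 0x8c, 0x27, 0x07, 0xc5]

RES = [0x6d, 0x52, 0x7f, 0x90, 0x8c, 0x27, 0x07, 0xc5]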